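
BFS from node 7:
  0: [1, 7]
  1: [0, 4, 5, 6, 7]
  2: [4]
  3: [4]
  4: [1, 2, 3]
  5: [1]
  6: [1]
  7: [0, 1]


Visit 7, enqueue [0, 1]
Visit 0, enqueue []
Visit 1, enqueue [4, 5, 6]
Visit 4, enqueue [2, 3]
Visit 5, enqueue []
Visit 6, enqueue []
Visit 2, enqueue []
Visit 3, enqueue []

BFS order: [7, 0, 1, 4, 5, 6, 2, 3]


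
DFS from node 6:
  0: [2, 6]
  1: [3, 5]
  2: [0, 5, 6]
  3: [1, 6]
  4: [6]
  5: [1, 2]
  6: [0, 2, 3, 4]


Visit 6, push [4, 3, 2, 0]
Visit 0, push [2]
Visit 2, push [5]
Visit 5, push [1]
Visit 1, push [3]
Visit 3, push []
Visit 4, push []

DFS order: [6, 0, 2, 5, 1, 3, 4]


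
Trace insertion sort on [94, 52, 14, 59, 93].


Initial: [94, 52, 14, 59, 93]
Insert 52: [52, 94, 14, 59, 93]
Insert 14: [14, 52, 94, 59, 93]
Insert 59: [14, 52, 59, 94, 93]
Insert 93: [14, 52, 59, 93, 94]

Sorted: [14, 52, 59, 93, 94]


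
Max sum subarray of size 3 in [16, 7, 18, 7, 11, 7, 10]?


[0:3]: 41
[1:4]: 32
[2:5]: 36
[3:6]: 25
[4:7]: 28

Max: 41 at [0:3]


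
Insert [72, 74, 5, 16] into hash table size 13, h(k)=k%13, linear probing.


Insert 72: h=7 -> slot 7
Insert 74: h=9 -> slot 9
Insert 5: h=5 -> slot 5
Insert 16: h=3 -> slot 3

Table: [None, None, None, 16, None, 5, None, 72, None, 74, None, None, None]


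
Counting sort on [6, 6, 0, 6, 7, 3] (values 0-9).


Input: [6, 6, 0, 6, 7, 3]
Counts: [1, 0, 0, 1, 0, 0, 3, 1, 0, 0]

Sorted: [0, 3, 6, 6, 6, 7]


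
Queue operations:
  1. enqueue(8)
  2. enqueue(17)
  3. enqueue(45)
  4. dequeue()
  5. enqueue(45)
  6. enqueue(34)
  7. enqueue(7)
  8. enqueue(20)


enqueue(8) -> [8]
enqueue(17) -> [8, 17]
enqueue(45) -> [8, 17, 45]
dequeue()->8, [17, 45]
enqueue(45) -> [17, 45, 45]
enqueue(34) -> [17, 45, 45, 34]
enqueue(7) -> [17, 45, 45, 34, 7]
enqueue(20) -> [17, 45, 45, 34, 7, 20]

Final queue: [17, 45, 45, 34, 7, 20]


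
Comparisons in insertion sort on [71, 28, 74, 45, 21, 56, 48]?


Algorithm: insertion sort
Input: [71, 28, 74, 45, 21, 56, 48]
Sorted: [21, 28, 45, 48, 56, 71, 74]

16


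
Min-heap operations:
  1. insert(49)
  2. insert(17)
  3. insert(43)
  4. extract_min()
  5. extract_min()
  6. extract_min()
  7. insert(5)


insert(49) -> [49]
insert(17) -> [17, 49]
insert(43) -> [17, 49, 43]
extract_min()->17, [43, 49]
extract_min()->43, [49]
extract_min()->49, []
insert(5) -> [5]

Final heap: [5]


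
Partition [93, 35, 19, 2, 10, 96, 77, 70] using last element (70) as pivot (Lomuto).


Pivot: 70
  35 <= 70: swap -> [35, 93, 19, 2, 10, 96, 77, 70]
  19 <= 70: swap -> [35, 19, 93, 2, 10, 96, 77, 70]
  2 <= 70: swap -> [35, 19, 2, 93, 10, 96, 77, 70]
  10 <= 70: swap -> [35, 19, 2, 10, 93, 96, 77, 70]
Place pivot at 4: [35, 19, 2, 10, 70, 96, 77, 93]

Partitioned: [35, 19, 2, 10, 70, 96, 77, 93]


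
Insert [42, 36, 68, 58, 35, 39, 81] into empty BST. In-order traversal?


Insert 42: root
Insert 36: L from 42
Insert 68: R from 42
Insert 58: R from 42 -> L from 68
Insert 35: L from 42 -> L from 36
Insert 39: L from 42 -> R from 36
Insert 81: R from 42 -> R from 68

In-order: [35, 36, 39, 42, 58, 68, 81]


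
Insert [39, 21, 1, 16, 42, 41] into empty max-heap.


Insert 39: [39]
Insert 21: [39, 21]
Insert 1: [39, 21, 1]
Insert 16: [39, 21, 1, 16]
Insert 42: [42, 39, 1, 16, 21]
Insert 41: [42, 39, 41, 16, 21, 1]

Final heap: [42, 39, 41, 16, 21, 1]


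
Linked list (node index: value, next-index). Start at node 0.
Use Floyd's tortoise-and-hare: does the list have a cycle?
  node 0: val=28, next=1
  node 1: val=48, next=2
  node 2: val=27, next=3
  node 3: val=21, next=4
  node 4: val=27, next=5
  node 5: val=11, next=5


Floyd's tortoise (slow, +1) and hare (fast, +2):
  init: slow=0, fast=0
  step 1: slow=1, fast=2
  step 2: slow=2, fast=4
  step 3: slow=3, fast=5
  step 4: slow=4, fast=5
  step 5: slow=5, fast=5
  slow == fast at node 5: cycle detected

Cycle: yes


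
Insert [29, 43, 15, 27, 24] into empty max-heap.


Insert 29: [29]
Insert 43: [43, 29]
Insert 15: [43, 29, 15]
Insert 27: [43, 29, 15, 27]
Insert 24: [43, 29, 15, 27, 24]

Final heap: [43, 29, 15, 27, 24]


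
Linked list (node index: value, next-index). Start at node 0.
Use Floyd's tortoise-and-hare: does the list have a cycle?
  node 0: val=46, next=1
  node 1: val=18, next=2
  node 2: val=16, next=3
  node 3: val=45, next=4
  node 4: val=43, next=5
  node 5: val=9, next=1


Floyd's tortoise (slow, +1) and hare (fast, +2):
  init: slow=0, fast=0
  step 1: slow=1, fast=2
  step 2: slow=2, fast=4
  step 3: slow=3, fast=1
  step 4: slow=4, fast=3
  step 5: slow=5, fast=5
  slow == fast at node 5: cycle detected

Cycle: yes


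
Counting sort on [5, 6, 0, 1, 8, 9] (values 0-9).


Input: [5, 6, 0, 1, 8, 9]
Counts: [1, 1, 0, 0, 0, 1, 1, 0, 1, 1]

Sorted: [0, 1, 5, 6, 8, 9]


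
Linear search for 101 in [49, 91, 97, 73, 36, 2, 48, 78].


i=0: 49!=101
i=1: 91!=101
i=2: 97!=101
i=3: 73!=101
i=4: 36!=101
i=5: 2!=101
i=6: 48!=101
i=7: 78!=101

Not found, 8 comps


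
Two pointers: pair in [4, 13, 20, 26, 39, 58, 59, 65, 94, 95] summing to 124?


lo=0(4)+hi=9(95)=99
lo=1(13)+hi=9(95)=108
lo=2(20)+hi=9(95)=115
lo=3(26)+hi=9(95)=121
lo=4(39)+hi=9(95)=134
lo=4(39)+hi=8(94)=133
lo=4(39)+hi=7(65)=104
lo=5(58)+hi=7(65)=123
lo=6(59)+hi=7(65)=124

Yes: 59+65=124


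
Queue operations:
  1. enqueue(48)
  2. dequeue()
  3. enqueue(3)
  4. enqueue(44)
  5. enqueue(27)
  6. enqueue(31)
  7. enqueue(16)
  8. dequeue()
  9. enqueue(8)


enqueue(48) -> [48]
dequeue()->48, []
enqueue(3) -> [3]
enqueue(44) -> [3, 44]
enqueue(27) -> [3, 44, 27]
enqueue(31) -> [3, 44, 27, 31]
enqueue(16) -> [3, 44, 27, 31, 16]
dequeue()->3, [44, 27, 31, 16]
enqueue(8) -> [44, 27, 31, 16, 8]

Final queue: [44, 27, 31, 16, 8]


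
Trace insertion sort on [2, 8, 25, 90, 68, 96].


Initial: [2, 8, 25, 90, 68, 96]
Insert 8: [2, 8, 25, 90, 68, 96]
Insert 25: [2, 8, 25, 90, 68, 96]
Insert 90: [2, 8, 25, 90, 68, 96]
Insert 68: [2, 8, 25, 68, 90, 96]
Insert 96: [2, 8, 25, 68, 90, 96]

Sorted: [2, 8, 25, 68, 90, 96]


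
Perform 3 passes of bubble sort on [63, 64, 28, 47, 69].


Initial: [63, 64, 28, 47, 69]
Pass 1: [63, 28, 47, 64, 69] (2 swaps)
Pass 2: [28, 47, 63, 64, 69] (2 swaps)
Pass 3: [28, 47, 63, 64, 69] (0 swaps)

After 3 passes: [28, 47, 63, 64, 69]


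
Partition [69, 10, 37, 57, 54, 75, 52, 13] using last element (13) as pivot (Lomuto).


Pivot: 13
  10 <= 13: swap -> [10, 69, 37, 57, 54, 75, 52, 13]
Place pivot at 1: [10, 13, 37, 57, 54, 75, 52, 69]

Partitioned: [10, 13, 37, 57, 54, 75, 52, 69]


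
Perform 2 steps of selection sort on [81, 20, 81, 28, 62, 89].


Initial: [81, 20, 81, 28, 62, 89]
Step 1: min=20 at 1
  Swap: [20, 81, 81, 28, 62, 89]
Step 2: min=28 at 3
  Swap: [20, 28, 81, 81, 62, 89]

After 2 steps: [20, 28, 81, 81, 62, 89]


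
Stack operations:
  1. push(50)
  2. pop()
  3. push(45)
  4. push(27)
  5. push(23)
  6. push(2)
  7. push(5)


push(50) -> [50]
pop()->50, []
push(45) -> [45]
push(27) -> [45, 27]
push(23) -> [45, 27, 23]
push(2) -> [45, 27, 23, 2]
push(5) -> [45, 27, 23, 2, 5]

Final stack: [45, 27, 23, 2, 5]


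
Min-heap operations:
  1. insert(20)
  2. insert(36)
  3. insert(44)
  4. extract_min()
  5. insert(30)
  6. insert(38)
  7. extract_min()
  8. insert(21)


insert(20) -> [20]
insert(36) -> [20, 36]
insert(44) -> [20, 36, 44]
extract_min()->20, [36, 44]
insert(30) -> [30, 44, 36]
insert(38) -> [30, 38, 36, 44]
extract_min()->30, [36, 38, 44]
insert(21) -> [21, 36, 44, 38]

Final heap: [21, 36, 44, 38]


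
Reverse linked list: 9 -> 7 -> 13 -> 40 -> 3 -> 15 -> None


Step 1: curr=9, set curr.next=prev(None) | reversed so far: 9
Step 2: curr=7, set curr.next=prev(9) | reversed so far: 7 -> 9
Step 3: curr=13, set curr.next=prev(7) | reversed so far: 13 -> 7 -> 9
Step 4: curr=40, set curr.next=prev(13) | reversed so far: 40 -> 13 -> 7 -> 9
Step 5: curr=3, set curr.next=prev(40) | reversed so far: 3 -> 40 -> 13 -> 7 -> 9
Step 6: curr=15, set curr.next=prev(3) | reversed so far: 15 -> 3 -> 40 -> 13 -> 7 -> 9

15 -> 3 -> 40 -> 13 -> 7 -> 9 -> None


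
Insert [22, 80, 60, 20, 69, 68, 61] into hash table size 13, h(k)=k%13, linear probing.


Insert 22: h=9 -> slot 9
Insert 80: h=2 -> slot 2
Insert 60: h=8 -> slot 8
Insert 20: h=7 -> slot 7
Insert 69: h=4 -> slot 4
Insert 68: h=3 -> slot 3
Insert 61: h=9, 1 probes -> slot 10

Table: [None, None, 80, 68, 69, None, None, 20, 60, 22, 61, None, None]


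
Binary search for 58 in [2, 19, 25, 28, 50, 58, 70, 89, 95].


Step 1: lo=0, hi=8, mid=4, val=50
Step 2: lo=5, hi=8, mid=6, val=70
Step 3: lo=5, hi=5, mid=5, val=58

Found at index 5


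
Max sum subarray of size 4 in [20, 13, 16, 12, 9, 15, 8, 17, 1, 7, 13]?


[0:4]: 61
[1:5]: 50
[2:6]: 52
[3:7]: 44
[4:8]: 49
[5:9]: 41
[6:10]: 33
[7:11]: 38

Max: 61 at [0:4]


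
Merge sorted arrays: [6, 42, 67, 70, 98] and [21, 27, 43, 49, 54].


Take 6 from A
Take 21 from B
Take 27 from B
Take 42 from A
Take 43 from B
Take 49 from B
Take 54 from B

Merged: [6, 21, 27, 42, 43, 49, 54, 67, 70, 98]


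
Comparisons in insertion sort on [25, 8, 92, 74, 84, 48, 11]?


Algorithm: insertion sort
Input: [25, 8, 92, 74, 84, 48, 11]
Sorted: [8, 11, 25, 48, 74, 84, 92]

16


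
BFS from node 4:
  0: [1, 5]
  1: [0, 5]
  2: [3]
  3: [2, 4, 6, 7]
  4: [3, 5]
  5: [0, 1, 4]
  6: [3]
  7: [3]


Visit 4, enqueue [3, 5]
Visit 3, enqueue [2, 6, 7]
Visit 5, enqueue [0, 1]
Visit 2, enqueue []
Visit 6, enqueue []
Visit 7, enqueue []
Visit 0, enqueue []
Visit 1, enqueue []

BFS order: [4, 3, 5, 2, 6, 7, 0, 1]


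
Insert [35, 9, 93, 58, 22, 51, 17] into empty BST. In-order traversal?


Insert 35: root
Insert 9: L from 35
Insert 93: R from 35
Insert 58: R from 35 -> L from 93
Insert 22: L from 35 -> R from 9
Insert 51: R from 35 -> L from 93 -> L from 58
Insert 17: L from 35 -> R from 9 -> L from 22

In-order: [9, 17, 22, 35, 51, 58, 93]


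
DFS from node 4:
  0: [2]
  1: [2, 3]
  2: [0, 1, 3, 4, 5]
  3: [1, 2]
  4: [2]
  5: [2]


Visit 4, push [2]
Visit 2, push [5, 3, 1, 0]
Visit 0, push []
Visit 1, push [3]
Visit 3, push []
Visit 5, push []

DFS order: [4, 2, 0, 1, 3, 5]


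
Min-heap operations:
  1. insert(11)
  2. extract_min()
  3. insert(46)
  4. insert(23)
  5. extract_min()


insert(11) -> [11]
extract_min()->11, []
insert(46) -> [46]
insert(23) -> [23, 46]
extract_min()->23, [46]

Final heap: [46]


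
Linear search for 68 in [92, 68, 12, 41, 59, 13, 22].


i=0: 92!=68
i=1: 68==68 found!

Found at 1, 2 comps


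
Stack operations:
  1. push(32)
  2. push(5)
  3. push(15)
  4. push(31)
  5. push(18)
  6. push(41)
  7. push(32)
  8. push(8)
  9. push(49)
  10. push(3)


push(32) -> [32]
push(5) -> [32, 5]
push(15) -> [32, 5, 15]
push(31) -> [32, 5, 15, 31]
push(18) -> [32, 5, 15, 31, 18]
push(41) -> [32, 5, 15, 31, 18, 41]
push(32) -> [32, 5, 15, 31, 18, 41, 32]
push(8) -> [32, 5, 15, 31, 18, 41, 32, 8]
push(49) -> [32, 5, 15, 31, 18, 41, 32, 8, 49]
push(3) -> [32, 5, 15, 31, 18, 41, 32, 8, 49, 3]

Final stack: [32, 5, 15, 31, 18, 41, 32, 8, 49, 3]


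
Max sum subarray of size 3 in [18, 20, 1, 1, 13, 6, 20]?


[0:3]: 39
[1:4]: 22
[2:5]: 15
[3:6]: 20
[4:7]: 39

Max: 39 at [0:3]


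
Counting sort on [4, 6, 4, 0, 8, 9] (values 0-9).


Input: [4, 6, 4, 0, 8, 9]
Counts: [1, 0, 0, 0, 2, 0, 1, 0, 1, 1]

Sorted: [0, 4, 4, 6, 8, 9]


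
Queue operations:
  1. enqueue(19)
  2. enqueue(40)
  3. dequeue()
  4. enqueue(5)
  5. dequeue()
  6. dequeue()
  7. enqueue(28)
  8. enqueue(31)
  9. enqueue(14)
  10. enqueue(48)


enqueue(19) -> [19]
enqueue(40) -> [19, 40]
dequeue()->19, [40]
enqueue(5) -> [40, 5]
dequeue()->40, [5]
dequeue()->5, []
enqueue(28) -> [28]
enqueue(31) -> [28, 31]
enqueue(14) -> [28, 31, 14]
enqueue(48) -> [28, 31, 14, 48]

Final queue: [28, 31, 14, 48]


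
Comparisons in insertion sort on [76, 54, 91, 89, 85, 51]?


Algorithm: insertion sort
Input: [76, 54, 91, 89, 85, 51]
Sorted: [51, 54, 76, 85, 89, 91]

12


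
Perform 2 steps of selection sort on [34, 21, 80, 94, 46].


Initial: [34, 21, 80, 94, 46]
Step 1: min=21 at 1
  Swap: [21, 34, 80, 94, 46]
Step 2: min=34 at 1
  Swap: [21, 34, 80, 94, 46]

After 2 steps: [21, 34, 80, 94, 46]


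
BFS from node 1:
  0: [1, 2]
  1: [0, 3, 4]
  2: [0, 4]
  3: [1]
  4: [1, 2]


Visit 1, enqueue [0, 3, 4]
Visit 0, enqueue [2]
Visit 3, enqueue []
Visit 4, enqueue []
Visit 2, enqueue []

BFS order: [1, 0, 3, 4, 2]


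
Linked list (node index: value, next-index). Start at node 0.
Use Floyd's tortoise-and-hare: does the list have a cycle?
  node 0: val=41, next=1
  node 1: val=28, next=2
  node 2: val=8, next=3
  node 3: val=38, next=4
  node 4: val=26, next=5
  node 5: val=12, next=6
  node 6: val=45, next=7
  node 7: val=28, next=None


Floyd's tortoise (slow, +1) and hare (fast, +2):
  init: slow=0, fast=0
  step 1: slow=1, fast=2
  step 2: slow=2, fast=4
  step 3: slow=3, fast=6
  step 4: fast 6->7->None, no cycle

Cycle: no


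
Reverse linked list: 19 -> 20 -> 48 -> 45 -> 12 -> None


Step 1: curr=19, set curr.next=prev(None) | reversed so far: 19
Step 2: curr=20, set curr.next=prev(19) | reversed so far: 20 -> 19
Step 3: curr=48, set curr.next=prev(20) | reversed so far: 48 -> 20 -> 19
Step 4: curr=45, set curr.next=prev(48) | reversed so far: 45 -> 48 -> 20 -> 19
Step 5: curr=12, set curr.next=prev(45) | reversed so far: 12 -> 45 -> 48 -> 20 -> 19

12 -> 45 -> 48 -> 20 -> 19 -> None


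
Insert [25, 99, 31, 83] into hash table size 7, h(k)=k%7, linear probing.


Insert 25: h=4 -> slot 4
Insert 99: h=1 -> slot 1
Insert 31: h=3 -> slot 3
Insert 83: h=6 -> slot 6

Table: [None, 99, None, 31, 25, None, 83]


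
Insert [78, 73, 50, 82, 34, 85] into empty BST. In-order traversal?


Insert 78: root
Insert 73: L from 78
Insert 50: L from 78 -> L from 73
Insert 82: R from 78
Insert 34: L from 78 -> L from 73 -> L from 50
Insert 85: R from 78 -> R from 82

In-order: [34, 50, 73, 78, 82, 85]


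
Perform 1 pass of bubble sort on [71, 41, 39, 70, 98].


Initial: [71, 41, 39, 70, 98]
Pass 1: [41, 39, 70, 71, 98] (3 swaps)

After 1 pass: [41, 39, 70, 71, 98]


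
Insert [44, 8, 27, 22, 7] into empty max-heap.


Insert 44: [44]
Insert 8: [44, 8]
Insert 27: [44, 8, 27]
Insert 22: [44, 22, 27, 8]
Insert 7: [44, 22, 27, 8, 7]

Final heap: [44, 22, 27, 8, 7]


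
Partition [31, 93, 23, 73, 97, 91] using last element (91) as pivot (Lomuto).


Pivot: 91
  31 <= 91: advance i (no swap)
  23 <= 91: swap -> [31, 23, 93, 73, 97, 91]
  73 <= 91: swap -> [31, 23, 73, 93, 97, 91]
Place pivot at 3: [31, 23, 73, 91, 97, 93]

Partitioned: [31, 23, 73, 91, 97, 93]


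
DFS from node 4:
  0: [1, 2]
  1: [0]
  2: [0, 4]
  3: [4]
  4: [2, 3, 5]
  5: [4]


Visit 4, push [5, 3, 2]
Visit 2, push [0]
Visit 0, push [1]
Visit 1, push []
Visit 3, push []
Visit 5, push []

DFS order: [4, 2, 0, 1, 3, 5]


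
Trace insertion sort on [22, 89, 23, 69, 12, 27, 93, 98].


Initial: [22, 89, 23, 69, 12, 27, 93, 98]
Insert 89: [22, 89, 23, 69, 12, 27, 93, 98]
Insert 23: [22, 23, 89, 69, 12, 27, 93, 98]
Insert 69: [22, 23, 69, 89, 12, 27, 93, 98]
Insert 12: [12, 22, 23, 69, 89, 27, 93, 98]
Insert 27: [12, 22, 23, 27, 69, 89, 93, 98]
Insert 93: [12, 22, 23, 27, 69, 89, 93, 98]
Insert 98: [12, 22, 23, 27, 69, 89, 93, 98]

Sorted: [12, 22, 23, 27, 69, 89, 93, 98]


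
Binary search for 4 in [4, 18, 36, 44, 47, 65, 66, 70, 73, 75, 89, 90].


Step 1: lo=0, hi=11, mid=5, val=65
Step 2: lo=0, hi=4, mid=2, val=36
Step 3: lo=0, hi=1, mid=0, val=4

Found at index 0


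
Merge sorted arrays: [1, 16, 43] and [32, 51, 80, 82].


Take 1 from A
Take 16 from A
Take 32 from B
Take 43 from A

Merged: [1, 16, 32, 43, 51, 80, 82]


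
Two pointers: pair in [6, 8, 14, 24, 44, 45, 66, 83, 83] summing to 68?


lo=0(6)+hi=8(83)=89
lo=0(6)+hi=7(83)=89
lo=0(6)+hi=6(66)=72
lo=0(6)+hi=5(45)=51
lo=1(8)+hi=5(45)=53
lo=2(14)+hi=5(45)=59
lo=3(24)+hi=5(45)=69
lo=3(24)+hi=4(44)=68

Yes: 24+44=68


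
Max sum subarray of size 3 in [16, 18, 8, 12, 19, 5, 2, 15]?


[0:3]: 42
[1:4]: 38
[2:5]: 39
[3:6]: 36
[4:7]: 26
[5:8]: 22

Max: 42 at [0:3]


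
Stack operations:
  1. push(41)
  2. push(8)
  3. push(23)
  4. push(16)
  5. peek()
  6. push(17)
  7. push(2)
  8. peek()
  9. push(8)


push(41) -> [41]
push(8) -> [41, 8]
push(23) -> [41, 8, 23]
push(16) -> [41, 8, 23, 16]
peek()->16
push(17) -> [41, 8, 23, 16, 17]
push(2) -> [41, 8, 23, 16, 17, 2]
peek()->2
push(8) -> [41, 8, 23, 16, 17, 2, 8]

Final stack: [41, 8, 23, 16, 17, 2, 8]


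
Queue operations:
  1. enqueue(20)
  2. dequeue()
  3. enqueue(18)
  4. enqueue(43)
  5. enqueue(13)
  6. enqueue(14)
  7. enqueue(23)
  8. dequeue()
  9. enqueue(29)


enqueue(20) -> [20]
dequeue()->20, []
enqueue(18) -> [18]
enqueue(43) -> [18, 43]
enqueue(13) -> [18, 43, 13]
enqueue(14) -> [18, 43, 13, 14]
enqueue(23) -> [18, 43, 13, 14, 23]
dequeue()->18, [43, 13, 14, 23]
enqueue(29) -> [43, 13, 14, 23, 29]

Final queue: [43, 13, 14, 23, 29]


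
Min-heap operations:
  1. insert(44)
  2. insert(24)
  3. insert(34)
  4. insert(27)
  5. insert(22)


insert(44) -> [44]
insert(24) -> [24, 44]
insert(34) -> [24, 44, 34]
insert(27) -> [24, 27, 34, 44]
insert(22) -> [22, 24, 34, 44, 27]

Final heap: [22, 24, 34, 44, 27]


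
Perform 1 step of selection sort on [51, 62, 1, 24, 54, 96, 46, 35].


Initial: [51, 62, 1, 24, 54, 96, 46, 35]
Step 1: min=1 at 2
  Swap: [1, 62, 51, 24, 54, 96, 46, 35]

After 1 step: [1, 62, 51, 24, 54, 96, 46, 35]


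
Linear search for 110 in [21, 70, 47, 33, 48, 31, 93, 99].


i=0: 21!=110
i=1: 70!=110
i=2: 47!=110
i=3: 33!=110
i=4: 48!=110
i=5: 31!=110
i=6: 93!=110
i=7: 99!=110

Not found, 8 comps


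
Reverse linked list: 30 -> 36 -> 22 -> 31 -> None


Step 1: curr=30, set curr.next=prev(None) | reversed so far: 30
Step 2: curr=36, set curr.next=prev(30) | reversed so far: 36 -> 30
Step 3: curr=22, set curr.next=prev(36) | reversed so far: 22 -> 36 -> 30
Step 4: curr=31, set curr.next=prev(22) | reversed so far: 31 -> 22 -> 36 -> 30

31 -> 22 -> 36 -> 30 -> None


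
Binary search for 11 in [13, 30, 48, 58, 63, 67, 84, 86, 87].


Step 1: lo=0, hi=8, mid=4, val=63
Step 2: lo=0, hi=3, mid=1, val=30
Step 3: lo=0, hi=0, mid=0, val=13

Not found


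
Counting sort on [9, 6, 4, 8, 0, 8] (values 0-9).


Input: [9, 6, 4, 8, 0, 8]
Counts: [1, 0, 0, 0, 1, 0, 1, 0, 2, 1]

Sorted: [0, 4, 6, 8, 8, 9]


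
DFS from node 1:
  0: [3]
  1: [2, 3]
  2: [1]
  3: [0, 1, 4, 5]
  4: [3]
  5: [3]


Visit 1, push [3, 2]
Visit 2, push []
Visit 3, push [5, 4, 0]
Visit 0, push []
Visit 4, push []
Visit 5, push []

DFS order: [1, 2, 3, 0, 4, 5]


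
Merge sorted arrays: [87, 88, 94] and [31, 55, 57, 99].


Take 31 from B
Take 55 from B
Take 57 from B
Take 87 from A
Take 88 from A
Take 94 from A

Merged: [31, 55, 57, 87, 88, 94, 99]


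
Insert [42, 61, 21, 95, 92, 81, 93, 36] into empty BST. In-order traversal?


Insert 42: root
Insert 61: R from 42
Insert 21: L from 42
Insert 95: R from 42 -> R from 61
Insert 92: R from 42 -> R from 61 -> L from 95
Insert 81: R from 42 -> R from 61 -> L from 95 -> L from 92
Insert 93: R from 42 -> R from 61 -> L from 95 -> R from 92
Insert 36: L from 42 -> R from 21

In-order: [21, 36, 42, 61, 81, 92, 93, 95]


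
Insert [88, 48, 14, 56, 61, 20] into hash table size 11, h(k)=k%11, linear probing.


Insert 88: h=0 -> slot 0
Insert 48: h=4 -> slot 4
Insert 14: h=3 -> slot 3
Insert 56: h=1 -> slot 1
Insert 61: h=6 -> slot 6
Insert 20: h=9 -> slot 9

Table: [88, 56, None, 14, 48, None, 61, None, None, 20, None]


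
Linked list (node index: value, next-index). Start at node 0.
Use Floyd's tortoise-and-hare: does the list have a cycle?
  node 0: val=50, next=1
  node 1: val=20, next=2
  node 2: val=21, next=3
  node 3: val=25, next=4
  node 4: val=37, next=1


Floyd's tortoise (slow, +1) and hare (fast, +2):
  init: slow=0, fast=0
  step 1: slow=1, fast=2
  step 2: slow=2, fast=4
  step 3: slow=3, fast=2
  step 4: slow=4, fast=4
  slow == fast at node 4: cycle detected

Cycle: yes


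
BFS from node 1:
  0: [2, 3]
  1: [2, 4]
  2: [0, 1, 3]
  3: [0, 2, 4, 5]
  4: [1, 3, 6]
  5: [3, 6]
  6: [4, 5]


Visit 1, enqueue [2, 4]
Visit 2, enqueue [0, 3]
Visit 4, enqueue [6]
Visit 0, enqueue []
Visit 3, enqueue [5]
Visit 6, enqueue []
Visit 5, enqueue []

BFS order: [1, 2, 4, 0, 3, 6, 5]


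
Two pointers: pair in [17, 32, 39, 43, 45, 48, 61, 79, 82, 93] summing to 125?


lo=0(17)+hi=9(93)=110
lo=1(32)+hi=9(93)=125

Yes: 32+93=125


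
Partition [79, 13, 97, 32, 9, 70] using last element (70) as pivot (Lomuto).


Pivot: 70
  13 <= 70: swap -> [13, 79, 97, 32, 9, 70]
  32 <= 70: swap -> [13, 32, 97, 79, 9, 70]
  9 <= 70: swap -> [13, 32, 9, 79, 97, 70]
Place pivot at 3: [13, 32, 9, 70, 97, 79]

Partitioned: [13, 32, 9, 70, 97, 79]


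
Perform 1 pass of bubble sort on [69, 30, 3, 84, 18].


Initial: [69, 30, 3, 84, 18]
Pass 1: [30, 3, 69, 18, 84] (3 swaps)

After 1 pass: [30, 3, 69, 18, 84]


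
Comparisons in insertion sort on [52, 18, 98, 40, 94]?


Algorithm: insertion sort
Input: [52, 18, 98, 40, 94]
Sorted: [18, 40, 52, 94, 98]

7


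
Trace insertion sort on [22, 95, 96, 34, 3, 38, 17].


Initial: [22, 95, 96, 34, 3, 38, 17]
Insert 95: [22, 95, 96, 34, 3, 38, 17]
Insert 96: [22, 95, 96, 34, 3, 38, 17]
Insert 34: [22, 34, 95, 96, 3, 38, 17]
Insert 3: [3, 22, 34, 95, 96, 38, 17]
Insert 38: [3, 22, 34, 38, 95, 96, 17]
Insert 17: [3, 17, 22, 34, 38, 95, 96]

Sorted: [3, 17, 22, 34, 38, 95, 96]


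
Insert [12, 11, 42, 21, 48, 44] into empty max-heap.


Insert 12: [12]
Insert 11: [12, 11]
Insert 42: [42, 11, 12]
Insert 21: [42, 21, 12, 11]
Insert 48: [48, 42, 12, 11, 21]
Insert 44: [48, 42, 44, 11, 21, 12]

Final heap: [48, 42, 44, 11, 21, 12]


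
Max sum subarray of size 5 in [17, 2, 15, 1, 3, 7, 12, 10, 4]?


[0:5]: 38
[1:6]: 28
[2:7]: 38
[3:8]: 33
[4:9]: 36

Max: 38 at [0:5]


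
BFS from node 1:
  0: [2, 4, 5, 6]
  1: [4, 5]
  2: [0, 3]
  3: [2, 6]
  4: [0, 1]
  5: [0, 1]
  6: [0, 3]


Visit 1, enqueue [4, 5]
Visit 4, enqueue [0]
Visit 5, enqueue []
Visit 0, enqueue [2, 6]
Visit 2, enqueue [3]
Visit 6, enqueue []
Visit 3, enqueue []

BFS order: [1, 4, 5, 0, 2, 6, 3]


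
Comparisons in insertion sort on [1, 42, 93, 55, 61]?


Algorithm: insertion sort
Input: [1, 42, 93, 55, 61]
Sorted: [1, 42, 55, 61, 93]

6


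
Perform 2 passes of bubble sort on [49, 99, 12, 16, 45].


Initial: [49, 99, 12, 16, 45]
Pass 1: [49, 12, 16, 45, 99] (3 swaps)
Pass 2: [12, 16, 45, 49, 99] (3 swaps)

After 2 passes: [12, 16, 45, 49, 99]


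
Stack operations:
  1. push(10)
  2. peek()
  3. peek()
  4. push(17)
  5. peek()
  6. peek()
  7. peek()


push(10) -> [10]
peek()->10
peek()->10
push(17) -> [10, 17]
peek()->17
peek()->17
peek()->17

Final stack: [10, 17]


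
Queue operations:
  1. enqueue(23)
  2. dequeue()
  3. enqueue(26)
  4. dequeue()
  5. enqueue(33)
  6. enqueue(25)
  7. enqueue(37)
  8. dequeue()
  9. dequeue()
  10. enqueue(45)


enqueue(23) -> [23]
dequeue()->23, []
enqueue(26) -> [26]
dequeue()->26, []
enqueue(33) -> [33]
enqueue(25) -> [33, 25]
enqueue(37) -> [33, 25, 37]
dequeue()->33, [25, 37]
dequeue()->25, [37]
enqueue(45) -> [37, 45]

Final queue: [37, 45]


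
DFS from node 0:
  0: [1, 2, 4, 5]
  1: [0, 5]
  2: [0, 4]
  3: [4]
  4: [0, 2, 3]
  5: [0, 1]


Visit 0, push [5, 4, 2, 1]
Visit 1, push [5]
Visit 5, push []
Visit 2, push [4]
Visit 4, push [3]
Visit 3, push []

DFS order: [0, 1, 5, 2, 4, 3]


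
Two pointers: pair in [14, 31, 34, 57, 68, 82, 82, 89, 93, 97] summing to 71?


lo=0(14)+hi=9(97)=111
lo=0(14)+hi=8(93)=107
lo=0(14)+hi=7(89)=103
lo=0(14)+hi=6(82)=96
lo=0(14)+hi=5(82)=96
lo=0(14)+hi=4(68)=82
lo=0(14)+hi=3(57)=71

Yes: 14+57=71


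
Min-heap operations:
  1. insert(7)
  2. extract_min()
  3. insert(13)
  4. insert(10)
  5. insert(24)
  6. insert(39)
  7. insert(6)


insert(7) -> [7]
extract_min()->7, []
insert(13) -> [13]
insert(10) -> [10, 13]
insert(24) -> [10, 13, 24]
insert(39) -> [10, 13, 24, 39]
insert(6) -> [6, 10, 24, 39, 13]

Final heap: [6, 10, 24, 39, 13]


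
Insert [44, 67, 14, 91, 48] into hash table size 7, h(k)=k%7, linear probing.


Insert 44: h=2 -> slot 2
Insert 67: h=4 -> slot 4
Insert 14: h=0 -> slot 0
Insert 91: h=0, 1 probes -> slot 1
Insert 48: h=6 -> slot 6

Table: [14, 91, 44, None, 67, None, 48]


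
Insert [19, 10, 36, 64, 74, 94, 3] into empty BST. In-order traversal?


Insert 19: root
Insert 10: L from 19
Insert 36: R from 19
Insert 64: R from 19 -> R from 36
Insert 74: R from 19 -> R from 36 -> R from 64
Insert 94: R from 19 -> R from 36 -> R from 64 -> R from 74
Insert 3: L from 19 -> L from 10

In-order: [3, 10, 19, 36, 64, 74, 94]


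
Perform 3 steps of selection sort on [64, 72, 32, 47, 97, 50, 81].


Initial: [64, 72, 32, 47, 97, 50, 81]
Step 1: min=32 at 2
  Swap: [32, 72, 64, 47, 97, 50, 81]
Step 2: min=47 at 3
  Swap: [32, 47, 64, 72, 97, 50, 81]
Step 3: min=50 at 5
  Swap: [32, 47, 50, 72, 97, 64, 81]

After 3 steps: [32, 47, 50, 72, 97, 64, 81]


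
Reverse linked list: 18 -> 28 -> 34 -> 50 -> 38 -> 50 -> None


Step 1: curr=18, set curr.next=prev(None) | reversed so far: 18
Step 2: curr=28, set curr.next=prev(18) | reversed so far: 28 -> 18
Step 3: curr=34, set curr.next=prev(28) | reversed so far: 34 -> 28 -> 18
Step 4: curr=50, set curr.next=prev(34) | reversed so far: 50 -> 34 -> 28 -> 18
Step 5: curr=38, set curr.next=prev(50) | reversed so far: 38 -> 50 -> 34 -> 28 -> 18
Step 6: curr=50, set curr.next=prev(38) | reversed so far: 50 -> 38 -> 50 -> 34 -> 28 -> 18

50 -> 38 -> 50 -> 34 -> 28 -> 18 -> None


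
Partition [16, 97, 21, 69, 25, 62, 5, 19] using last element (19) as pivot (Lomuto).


Pivot: 19
  16 <= 19: advance i (no swap)
  5 <= 19: swap -> [16, 5, 21, 69, 25, 62, 97, 19]
Place pivot at 2: [16, 5, 19, 69, 25, 62, 97, 21]

Partitioned: [16, 5, 19, 69, 25, 62, 97, 21]


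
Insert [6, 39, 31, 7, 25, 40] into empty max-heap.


Insert 6: [6]
Insert 39: [39, 6]
Insert 31: [39, 6, 31]
Insert 7: [39, 7, 31, 6]
Insert 25: [39, 25, 31, 6, 7]
Insert 40: [40, 25, 39, 6, 7, 31]

Final heap: [40, 25, 39, 6, 7, 31]


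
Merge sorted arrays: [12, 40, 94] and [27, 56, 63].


Take 12 from A
Take 27 from B
Take 40 from A
Take 56 from B
Take 63 from B

Merged: [12, 27, 40, 56, 63, 94]


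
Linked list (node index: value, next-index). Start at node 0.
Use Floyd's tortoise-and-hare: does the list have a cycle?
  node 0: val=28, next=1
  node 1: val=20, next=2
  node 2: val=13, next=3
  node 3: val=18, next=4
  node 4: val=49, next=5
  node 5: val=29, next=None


Floyd's tortoise (slow, +1) and hare (fast, +2):
  init: slow=0, fast=0
  step 1: slow=1, fast=2
  step 2: slow=2, fast=4
  step 3: fast 4->5->None, no cycle

Cycle: no


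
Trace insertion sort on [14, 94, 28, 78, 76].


Initial: [14, 94, 28, 78, 76]
Insert 94: [14, 94, 28, 78, 76]
Insert 28: [14, 28, 94, 78, 76]
Insert 78: [14, 28, 78, 94, 76]
Insert 76: [14, 28, 76, 78, 94]

Sorted: [14, 28, 76, 78, 94]


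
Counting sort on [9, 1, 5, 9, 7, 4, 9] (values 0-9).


Input: [9, 1, 5, 9, 7, 4, 9]
Counts: [0, 1, 0, 0, 1, 1, 0, 1, 0, 3]

Sorted: [1, 4, 5, 7, 9, 9, 9]


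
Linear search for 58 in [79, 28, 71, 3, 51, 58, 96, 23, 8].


i=0: 79!=58
i=1: 28!=58
i=2: 71!=58
i=3: 3!=58
i=4: 51!=58
i=5: 58==58 found!

Found at 5, 6 comps


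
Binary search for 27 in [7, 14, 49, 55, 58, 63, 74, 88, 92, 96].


Step 1: lo=0, hi=9, mid=4, val=58
Step 2: lo=0, hi=3, mid=1, val=14
Step 3: lo=2, hi=3, mid=2, val=49

Not found


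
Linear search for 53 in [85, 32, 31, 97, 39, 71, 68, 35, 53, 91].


i=0: 85!=53
i=1: 32!=53
i=2: 31!=53
i=3: 97!=53
i=4: 39!=53
i=5: 71!=53
i=6: 68!=53
i=7: 35!=53
i=8: 53==53 found!

Found at 8, 9 comps


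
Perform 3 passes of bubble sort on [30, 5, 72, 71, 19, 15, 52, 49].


Initial: [30, 5, 72, 71, 19, 15, 52, 49]
Pass 1: [5, 30, 71, 19, 15, 52, 49, 72] (6 swaps)
Pass 2: [5, 30, 19, 15, 52, 49, 71, 72] (4 swaps)
Pass 3: [5, 19, 15, 30, 49, 52, 71, 72] (3 swaps)

After 3 passes: [5, 19, 15, 30, 49, 52, 71, 72]


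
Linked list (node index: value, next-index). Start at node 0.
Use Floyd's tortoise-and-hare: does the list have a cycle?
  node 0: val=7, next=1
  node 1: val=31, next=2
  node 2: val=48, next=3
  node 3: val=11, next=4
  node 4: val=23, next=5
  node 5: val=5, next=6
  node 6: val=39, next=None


Floyd's tortoise (slow, +1) and hare (fast, +2):
  init: slow=0, fast=0
  step 1: slow=1, fast=2
  step 2: slow=2, fast=4
  step 3: slow=3, fast=6
  step 4: fast -> None, no cycle

Cycle: no


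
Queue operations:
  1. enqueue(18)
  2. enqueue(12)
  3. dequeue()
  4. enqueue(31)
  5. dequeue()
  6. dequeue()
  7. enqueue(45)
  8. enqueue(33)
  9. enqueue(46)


enqueue(18) -> [18]
enqueue(12) -> [18, 12]
dequeue()->18, [12]
enqueue(31) -> [12, 31]
dequeue()->12, [31]
dequeue()->31, []
enqueue(45) -> [45]
enqueue(33) -> [45, 33]
enqueue(46) -> [45, 33, 46]

Final queue: [45, 33, 46]


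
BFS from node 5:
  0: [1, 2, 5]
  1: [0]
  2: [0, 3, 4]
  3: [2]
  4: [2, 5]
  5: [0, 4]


Visit 5, enqueue [0, 4]
Visit 0, enqueue [1, 2]
Visit 4, enqueue []
Visit 1, enqueue []
Visit 2, enqueue [3]
Visit 3, enqueue []

BFS order: [5, 0, 4, 1, 2, 3]


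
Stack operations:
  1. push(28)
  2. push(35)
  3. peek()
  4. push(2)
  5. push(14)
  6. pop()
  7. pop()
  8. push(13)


push(28) -> [28]
push(35) -> [28, 35]
peek()->35
push(2) -> [28, 35, 2]
push(14) -> [28, 35, 2, 14]
pop()->14, [28, 35, 2]
pop()->2, [28, 35]
push(13) -> [28, 35, 13]

Final stack: [28, 35, 13]


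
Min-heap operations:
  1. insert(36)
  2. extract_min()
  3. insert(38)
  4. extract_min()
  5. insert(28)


insert(36) -> [36]
extract_min()->36, []
insert(38) -> [38]
extract_min()->38, []
insert(28) -> [28]

Final heap: [28]


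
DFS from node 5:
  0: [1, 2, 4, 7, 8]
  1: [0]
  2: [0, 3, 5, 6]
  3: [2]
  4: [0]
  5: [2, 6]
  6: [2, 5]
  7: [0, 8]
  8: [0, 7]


Visit 5, push [6, 2]
Visit 2, push [6, 3, 0]
Visit 0, push [8, 7, 4, 1]
Visit 1, push []
Visit 4, push []
Visit 7, push [8]
Visit 8, push []
Visit 3, push []
Visit 6, push []

DFS order: [5, 2, 0, 1, 4, 7, 8, 3, 6]


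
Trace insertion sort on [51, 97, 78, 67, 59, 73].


Initial: [51, 97, 78, 67, 59, 73]
Insert 97: [51, 97, 78, 67, 59, 73]
Insert 78: [51, 78, 97, 67, 59, 73]
Insert 67: [51, 67, 78, 97, 59, 73]
Insert 59: [51, 59, 67, 78, 97, 73]
Insert 73: [51, 59, 67, 73, 78, 97]

Sorted: [51, 59, 67, 73, 78, 97]


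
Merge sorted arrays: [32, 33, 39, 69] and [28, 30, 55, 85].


Take 28 from B
Take 30 from B
Take 32 from A
Take 33 from A
Take 39 from A
Take 55 from B
Take 69 from A

Merged: [28, 30, 32, 33, 39, 55, 69, 85]


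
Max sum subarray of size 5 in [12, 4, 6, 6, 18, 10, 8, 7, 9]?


[0:5]: 46
[1:6]: 44
[2:7]: 48
[3:8]: 49
[4:9]: 52

Max: 52 at [4:9]


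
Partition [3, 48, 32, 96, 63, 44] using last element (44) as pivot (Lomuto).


Pivot: 44
  3 <= 44: advance i (no swap)
  32 <= 44: swap -> [3, 32, 48, 96, 63, 44]
Place pivot at 2: [3, 32, 44, 96, 63, 48]

Partitioned: [3, 32, 44, 96, 63, 48]


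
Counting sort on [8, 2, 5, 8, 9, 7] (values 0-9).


Input: [8, 2, 5, 8, 9, 7]
Counts: [0, 0, 1, 0, 0, 1, 0, 1, 2, 1]

Sorted: [2, 5, 7, 8, 8, 9]


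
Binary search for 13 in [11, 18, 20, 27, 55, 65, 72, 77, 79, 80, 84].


Step 1: lo=0, hi=10, mid=5, val=65
Step 2: lo=0, hi=4, mid=2, val=20
Step 3: lo=0, hi=1, mid=0, val=11
Step 4: lo=1, hi=1, mid=1, val=18

Not found


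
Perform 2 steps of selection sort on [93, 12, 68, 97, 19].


Initial: [93, 12, 68, 97, 19]
Step 1: min=12 at 1
  Swap: [12, 93, 68, 97, 19]
Step 2: min=19 at 4
  Swap: [12, 19, 68, 97, 93]

After 2 steps: [12, 19, 68, 97, 93]


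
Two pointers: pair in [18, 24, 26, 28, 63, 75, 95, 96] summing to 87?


lo=0(18)+hi=7(96)=114
lo=0(18)+hi=6(95)=113
lo=0(18)+hi=5(75)=93
lo=0(18)+hi=4(63)=81
lo=1(24)+hi=4(63)=87

Yes: 24+63=87


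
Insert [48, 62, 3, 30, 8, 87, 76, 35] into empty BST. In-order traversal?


Insert 48: root
Insert 62: R from 48
Insert 3: L from 48
Insert 30: L from 48 -> R from 3
Insert 8: L from 48 -> R from 3 -> L from 30
Insert 87: R from 48 -> R from 62
Insert 76: R from 48 -> R from 62 -> L from 87
Insert 35: L from 48 -> R from 3 -> R from 30

In-order: [3, 8, 30, 35, 48, 62, 76, 87]


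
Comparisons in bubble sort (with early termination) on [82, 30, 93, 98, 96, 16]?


Algorithm: bubble sort (with early termination)
Input: [82, 30, 93, 98, 96, 16]
Sorted: [16, 30, 82, 93, 96, 98]

15


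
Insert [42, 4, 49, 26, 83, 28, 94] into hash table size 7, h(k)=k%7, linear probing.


Insert 42: h=0 -> slot 0
Insert 4: h=4 -> slot 4
Insert 49: h=0, 1 probes -> slot 1
Insert 26: h=5 -> slot 5
Insert 83: h=6 -> slot 6
Insert 28: h=0, 2 probes -> slot 2
Insert 94: h=3 -> slot 3

Table: [42, 49, 28, 94, 4, 26, 83]


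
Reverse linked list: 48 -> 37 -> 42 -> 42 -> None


Step 1: curr=48, set curr.next=prev(None) | reversed so far: 48
Step 2: curr=37, set curr.next=prev(48) | reversed so far: 37 -> 48
Step 3: curr=42, set curr.next=prev(37) | reversed so far: 42 -> 37 -> 48
Step 4: curr=42, set curr.next=prev(42) | reversed so far: 42 -> 42 -> 37 -> 48

42 -> 42 -> 37 -> 48 -> None


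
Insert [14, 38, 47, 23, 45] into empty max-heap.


Insert 14: [14]
Insert 38: [38, 14]
Insert 47: [47, 14, 38]
Insert 23: [47, 23, 38, 14]
Insert 45: [47, 45, 38, 14, 23]

Final heap: [47, 45, 38, 14, 23]


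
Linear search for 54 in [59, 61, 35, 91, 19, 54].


i=0: 59!=54
i=1: 61!=54
i=2: 35!=54
i=3: 91!=54
i=4: 19!=54
i=5: 54==54 found!

Found at 5, 6 comps


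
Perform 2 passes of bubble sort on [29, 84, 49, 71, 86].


Initial: [29, 84, 49, 71, 86]
Pass 1: [29, 49, 71, 84, 86] (2 swaps)
Pass 2: [29, 49, 71, 84, 86] (0 swaps)

After 2 passes: [29, 49, 71, 84, 86]


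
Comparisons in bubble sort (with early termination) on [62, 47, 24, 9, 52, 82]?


Algorithm: bubble sort (with early termination)
Input: [62, 47, 24, 9, 52, 82]
Sorted: [9, 24, 47, 52, 62, 82]

14


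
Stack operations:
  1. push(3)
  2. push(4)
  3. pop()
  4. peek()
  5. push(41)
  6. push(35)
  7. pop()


push(3) -> [3]
push(4) -> [3, 4]
pop()->4, [3]
peek()->3
push(41) -> [3, 41]
push(35) -> [3, 41, 35]
pop()->35, [3, 41]

Final stack: [3, 41]


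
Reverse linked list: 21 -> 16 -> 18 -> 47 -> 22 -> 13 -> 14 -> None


Step 1: curr=21, set curr.next=prev(None) | reversed so far: 21
Step 2: curr=16, set curr.next=prev(21) | reversed so far: 16 -> 21
Step 3: curr=18, set curr.next=prev(16) | reversed so far: 18 -> 16 -> 21
Step 4: curr=47, set curr.next=prev(18) | reversed so far: 47 -> 18 -> 16 -> 21
Step 5: curr=22, set curr.next=prev(47) | reversed so far: 22 -> 47 -> 18 -> 16 -> 21
Step 6: curr=13, set curr.next=prev(22) | reversed so far: 13 -> 22 -> 47 -> 18 -> 16 -> 21
Step 7: curr=14, set curr.next=prev(13) | reversed so far: 14 -> 13 -> 22 -> 47 -> 18 -> 16 -> 21

14 -> 13 -> 22 -> 47 -> 18 -> 16 -> 21 -> None


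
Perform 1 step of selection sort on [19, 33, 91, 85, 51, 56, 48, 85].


Initial: [19, 33, 91, 85, 51, 56, 48, 85]
Step 1: min=19 at 0
  Swap: [19, 33, 91, 85, 51, 56, 48, 85]

After 1 step: [19, 33, 91, 85, 51, 56, 48, 85]


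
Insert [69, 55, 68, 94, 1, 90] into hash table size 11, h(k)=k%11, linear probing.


Insert 69: h=3 -> slot 3
Insert 55: h=0 -> slot 0
Insert 68: h=2 -> slot 2
Insert 94: h=6 -> slot 6
Insert 1: h=1 -> slot 1
Insert 90: h=2, 2 probes -> slot 4

Table: [55, 1, 68, 69, 90, None, 94, None, None, None, None]


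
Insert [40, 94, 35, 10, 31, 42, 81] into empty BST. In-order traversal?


Insert 40: root
Insert 94: R from 40
Insert 35: L from 40
Insert 10: L from 40 -> L from 35
Insert 31: L from 40 -> L from 35 -> R from 10
Insert 42: R from 40 -> L from 94
Insert 81: R from 40 -> L from 94 -> R from 42

In-order: [10, 31, 35, 40, 42, 81, 94]


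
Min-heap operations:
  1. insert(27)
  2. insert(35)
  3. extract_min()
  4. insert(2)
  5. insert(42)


insert(27) -> [27]
insert(35) -> [27, 35]
extract_min()->27, [35]
insert(2) -> [2, 35]
insert(42) -> [2, 35, 42]

Final heap: [2, 35, 42]


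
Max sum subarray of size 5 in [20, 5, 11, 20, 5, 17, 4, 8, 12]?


[0:5]: 61
[1:6]: 58
[2:7]: 57
[3:8]: 54
[4:9]: 46

Max: 61 at [0:5]


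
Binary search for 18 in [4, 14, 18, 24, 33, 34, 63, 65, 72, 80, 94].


Step 1: lo=0, hi=10, mid=5, val=34
Step 2: lo=0, hi=4, mid=2, val=18

Found at index 2


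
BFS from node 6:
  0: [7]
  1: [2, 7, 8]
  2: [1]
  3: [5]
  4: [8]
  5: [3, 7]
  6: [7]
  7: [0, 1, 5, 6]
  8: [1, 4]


Visit 6, enqueue [7]
Visit 7, enqueue [0, 1, 5]
Visit 0, enqueue []
Visit 1, enqueue [2, 8]
Visit 5, enqueue [3]
Visit 2, enqueue []
Visit 8, enqueue [4]
Visit 3, enqueue []
Visit 4, enqueue []

BFS order: [6, 7, 0, 1, 5, 2, 8, 3, 4]


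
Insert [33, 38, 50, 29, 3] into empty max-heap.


Insert 33: [33]
Insert 38: [38, 33]
Insert 50: [50, 33, 38]
Insert 29: [50, 33, 38, 29]
Insert 3: [50, 33, 38, 29, 3]

Final heap: [50, 33, 38, 29, 3]


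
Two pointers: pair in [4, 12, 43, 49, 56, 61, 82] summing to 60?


lo=0(4)+hi=6(82)=86
lo=0(4)+hi=5(61)=65
lo=0(4)+hi=4(56)=60

Yes: 4+56=60


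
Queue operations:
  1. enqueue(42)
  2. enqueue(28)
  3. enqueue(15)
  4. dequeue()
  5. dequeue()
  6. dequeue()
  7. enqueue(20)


enqueue(42) -> [42]
enqueue(28) -> [42, 28]
enqueue(15) -> [42, 28, 15]
dequeue()->42, [28, 15]
dequeue()->28, [15]
dequeue()->15, []
enqueue(20) -> [20]

Final queue: [20]


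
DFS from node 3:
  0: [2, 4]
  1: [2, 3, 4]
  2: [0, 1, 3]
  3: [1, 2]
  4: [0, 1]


Visit 3, push [2, 1]
Visit 1, push [4, 2]
Visit 2, push [0]
Visit 0, push [4]
Visit 4, push []

DFS order: [3, 1, 2, 0, 4]


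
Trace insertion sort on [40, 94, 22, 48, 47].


Initial: [40, 94, 22, 48, 47]
Insert 94: [40, 94, 22, 48, 47]
Insert 22: [22, 40, 94, 48, 47]
Insert 48: [22, 40, 48, 94, 47]
Insert 47: [22, 40, 47, 48, 94]

Sorted: [22, 40, 47, 48, 94]


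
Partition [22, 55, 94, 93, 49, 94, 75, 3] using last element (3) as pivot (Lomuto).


Pivot: 3
Place pivot at 0: [3, 55, 94, 93, 49, 94, 75, 22]

Partitioned: [3, 55, 94, 93, 49, 94, 75, 22]


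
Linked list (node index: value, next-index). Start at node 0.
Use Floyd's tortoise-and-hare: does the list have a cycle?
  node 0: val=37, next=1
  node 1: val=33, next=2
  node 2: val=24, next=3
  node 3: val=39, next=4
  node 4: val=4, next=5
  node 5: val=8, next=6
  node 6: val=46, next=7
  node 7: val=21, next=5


Floyd's tortoise (slow, +1) and hare (fast, +2):
  init: slow=0, fast=0
  step 1: slow=1, fast=2
  step 2: slow=2, fast=4
  step 3: slow=3, fast=6
  step 4: slow=4, fast=5
  step 5: slow=5, fast=7
  step 6: slow=6, fast=6
  slow == fast at node 6: cycle detected

Cycle: yes


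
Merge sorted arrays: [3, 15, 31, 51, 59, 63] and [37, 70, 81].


Take 3 from A
Take 15 from A
Take 31 from A
Take 37 from B
Take 51 from A
Take 59 from A
Take 63 from A

Merged: [3, 15, 31, 37, 51, 59, 63, 70, 81]


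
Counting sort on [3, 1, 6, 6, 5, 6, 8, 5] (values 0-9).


Input: [3, 1, 6, 6, 5, 6, 8, 5]
Counts: [0, 1, 0, 1, 0, 2, 3, 0, 1, 0]

Sorted: [1, 3, 5, 5, 6, 6, 6, 8]


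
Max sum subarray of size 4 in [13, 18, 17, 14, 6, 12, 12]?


[0:4]: 62
[1:5]: 55
[2:6]: 49
[3:7]: 44

Max: 62 at [0:4]


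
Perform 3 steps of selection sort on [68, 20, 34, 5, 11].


Initial: [68, 20, 34, 5, 11]
Step 1: min=5 at 3
  Swap: [5, 20, 34, 68, 11]
Step 2: min=11 at 4
  Swap: [5, 11, 34, 68, 20]
Step 3: min=20 at 4
  Swap: [5, 11, 20, 68, 34]

After 3 steps: [5, 11, 20, 68, 34]


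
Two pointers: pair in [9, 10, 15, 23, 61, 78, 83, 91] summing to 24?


lo=0(9)+hi=7(91)=100
lo=0(9)+hi=6(83)=92
lo=0(9)+hi=5(78)=87
lo=0(9)+hi=4(61)=70
lo=0(9)+hi=3(23)=32
lo=0(9)+hi=2(15)=24

Yes: 9+15=24


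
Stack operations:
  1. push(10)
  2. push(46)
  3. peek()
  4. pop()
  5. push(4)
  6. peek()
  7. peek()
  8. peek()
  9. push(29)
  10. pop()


push(10) -> [10]
push(46) -> [10, 46]
peek()->46
pop()->46, [10]
push(4) -> [10, 4]
peek()->4
peek()->4
peek()->4
push(29) -> [10, 4, 29]
pop()->29, [10, 4]

Final stack: [10, 4]
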